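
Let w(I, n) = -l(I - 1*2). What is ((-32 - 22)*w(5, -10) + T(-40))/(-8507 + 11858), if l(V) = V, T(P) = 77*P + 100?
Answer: -2818/3351 ≈ -0.84094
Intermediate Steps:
T(P) = 100 + 77*P
w(I, n) = 2 - I (w(I, n) = -(I - 1*2) = -(I - 2) = -(-2 + I) = 2 - I)
((-32 - 22)*w(5, -10) + T(-40))/(-8507 + 11858) = ((-32 - 22)*(2 - 1*5) + (100 + 77*(-40)))/(-8507 + 11858) = (-54*(2 - 5) + (100 - 3080))/3351 = (-54*(-3) - 2980)*(1/3351) = (162 - 2980)*(1/3351) = -2818*1/3351 = -2818/3351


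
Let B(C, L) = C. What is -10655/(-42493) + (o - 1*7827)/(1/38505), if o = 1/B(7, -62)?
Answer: -89643740091835/297451 ≈ -3.0137e+8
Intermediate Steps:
o = 1/7 ≈ 0.14286
-10655/(-42493) + (o - 1*7827)/(1/38505) = -10655/(-42493) + (1/7 - 1*7827)/(1/38505) = -10655*(-1/42493) + (1/7 - 7827)/(1/38505) = 10655/42493 - 54788/7*38505 = 10655/42493 - 2109611940/7 = -89643740091835/297451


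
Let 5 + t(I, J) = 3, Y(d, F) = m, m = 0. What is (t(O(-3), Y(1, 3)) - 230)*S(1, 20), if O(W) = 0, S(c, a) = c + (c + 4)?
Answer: -1392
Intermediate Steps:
S(c, a) = 4 + 2*c (S(c, a) = c + (4 + c) = 4 + 2*c)
Y(d, F) = 0
t(I, J) = -2 (t(I, J) = -5 + 3 = -2)
(t(O(-3), Y(1, 3)) - 230)*S(1, 20) = (-2 - 230)*(4 + 2*1) = -232*(4 + 2) = -232*6 = -1392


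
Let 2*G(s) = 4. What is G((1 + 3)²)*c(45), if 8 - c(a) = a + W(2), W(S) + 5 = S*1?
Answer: -68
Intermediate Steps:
W(S) = -5 + S (W(S) = -5 + S*1 = -5 + S)
c(a) = 11 - a (c(a) = 8 - (a + (-5 + 2)) = 8 - (a - 3) = 8 - (-3 + a) = 8 + (3 - a) = 11 - a)
G(s) = 2 (G(s) = (½)*4 = 2)
G((1 + 3)²)*c(45) = 2*(11 - 1*45) = 2*(11 - 45) = 2*(-34) = -68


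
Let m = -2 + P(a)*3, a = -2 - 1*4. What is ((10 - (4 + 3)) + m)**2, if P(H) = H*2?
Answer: 1225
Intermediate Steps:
a = -6 (a = -2 - 4 = -6)
P(H) = 2*H
m = -38 (m = -2 + (2*(-6))*3 = -2 - 12*3 = -2 - 36 = -38)
((10 - (4 + 3)) + m)**2 = ((10 - (4 + 3)) - 38)**2 = ((10 - 7) - 38)**2 = (3 - 38)**2 = (-35)**2 = 1225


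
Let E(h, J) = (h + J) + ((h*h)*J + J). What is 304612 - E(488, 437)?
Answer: -103765678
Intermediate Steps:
E(h, J) = h + 2*J + J*h² (E(h, J) = (J + h) + (h²*J + J) = (J + h) + (J*h² + J) = (J + h) + (J + J*h²) = h + 2*J + J*h²)
304612 - E(488, 437) = 304612 - (488 + 2*437 + 437*488²) = 304612 - (488 + 874 + 437*238144) = 304612 - (488 + 874 + 104068928) = 304612 - 1*104070290 = 304612 - 104070290 = -103765678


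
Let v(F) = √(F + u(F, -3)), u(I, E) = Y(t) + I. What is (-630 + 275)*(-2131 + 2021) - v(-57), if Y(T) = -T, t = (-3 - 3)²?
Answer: 39050 - 5*I*√6 ≈ 39050.0 - 12.247*I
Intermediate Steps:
t = 36 (t = (-6)² = 36)
u(I, E) = -36 + I (u(I, E) = -1*36 + I = -36 + I)
v(F) = √(-36 + 2*F) (v(F) = √(F + (-36 + F)) = √(-36 + 2*F))
(-630 + 275)*(-2131 + 2021) - v(-57) = (-630 + 275)*(-2131 + 2021) - √(-36 + 2*(-57)) = -355*(-110) - √(-36 - 114) = 39050 - √(-150) = 39050 - 5*I*√6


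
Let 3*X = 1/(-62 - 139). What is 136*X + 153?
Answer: 92123/603 ≈ 152.77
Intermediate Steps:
X = -1/603 (X = 1/(3*(-62 - 139)) = (1/3)/(-201) = (1/3)*(-1/201) = -1/603 ≈ -0.0016584)
136*X + 153 = 136*(-1/603) + 153 = -136/603 + 153 = 92123/603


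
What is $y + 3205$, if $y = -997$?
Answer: $2208$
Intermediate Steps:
$y + 3205 = -997 + 3205 = 2208$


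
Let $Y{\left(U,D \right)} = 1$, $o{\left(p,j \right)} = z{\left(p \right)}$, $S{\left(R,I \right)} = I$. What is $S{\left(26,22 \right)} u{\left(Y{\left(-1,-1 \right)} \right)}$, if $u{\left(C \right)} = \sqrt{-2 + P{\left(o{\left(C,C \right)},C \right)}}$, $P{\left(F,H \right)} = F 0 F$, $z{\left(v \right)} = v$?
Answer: $22 i \sqrt{2} \approx 31.113 i$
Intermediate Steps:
$o{\left(p,j \right)} = p$
$P{\left(F,H \right)} = 0$ ($P{\left(F,H \right)} = 0 F = 0$)
$u{\left(C \right)} = i \sqrt{2}$ ($u{\left(C \right)} = \sqrt{-2 + 0} = \sqrt{-2} = i \sqrt{2}$)
$S{\left(26,22 \right)} u{\left(Y{\left(-1,-1 \right)} \right)} = 22 i \sqrt{2}$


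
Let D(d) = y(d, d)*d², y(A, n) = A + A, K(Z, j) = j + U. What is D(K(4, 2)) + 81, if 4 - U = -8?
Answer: 5569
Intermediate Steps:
U = 12 (U = 4 - 1*(-8) = 4 + 8 = 12)
K(Z, j) = 12 + j (K(Z, j) = j + 12 = 12 + j)
y(A, n) = 2*A
D(d) = 2*d³ (D(d) = (2*d)*d² = 2*d³)
D(K(4, 2)) + 81 = 2*(12 + 2)³ + 81 = 2*14³ + 81 = 2*2744 + 81 = 5488 + 81 = 5569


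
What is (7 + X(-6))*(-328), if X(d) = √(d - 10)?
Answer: -2296 - 1312*I ≈ -2296.0 - 1312.0*I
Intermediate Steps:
X(d) = √(-10 + d)
(7 + X(-6))*(-328) = (7 + √(-10 - 6))*(-328) = (7 + √(-16))*(-328) = (7 + 4*I)*(-328) = -2296 - 1312*I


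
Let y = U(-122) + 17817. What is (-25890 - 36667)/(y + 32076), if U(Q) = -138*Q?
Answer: -62557/66729 ≈ -0.93748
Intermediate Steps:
y = 34653 (y = -138*(-122) + 17817 = 16836 + 17817 = 34653)
(-25890 - 36667)/(y + 32076) = (-25890 - 36667)/(34653 + 32076) = -62557/66729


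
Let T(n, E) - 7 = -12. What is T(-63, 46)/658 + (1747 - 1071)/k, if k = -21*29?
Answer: -63979/57246 ≈ -1.1176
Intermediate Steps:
T(n, E) = -5 (T(n, E) = 7 - 12 = -5)
k = -609
T(-63, 46)/658 + (1747 - 1071)/k = -5/658 + (1747 - 1071)/(-609) = -5*1/658 + 676*(-1/609) = -5/658 - 676/609 = -63979/57246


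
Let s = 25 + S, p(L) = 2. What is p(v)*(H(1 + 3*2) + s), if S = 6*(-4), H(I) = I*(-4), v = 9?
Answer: -54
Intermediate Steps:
H(I) = -4*I
S = -24
s = 1 (s = 25 - 24 = 1)
p(v)*(H(1 + 3*2) + s) = 2*(-4*(1 + 3*2) + 1) = 2*(-4*(1 + 6) + 1) = 2*(-4*7 + 1) = 2*(-28 + 1) = 2*(-27) = -54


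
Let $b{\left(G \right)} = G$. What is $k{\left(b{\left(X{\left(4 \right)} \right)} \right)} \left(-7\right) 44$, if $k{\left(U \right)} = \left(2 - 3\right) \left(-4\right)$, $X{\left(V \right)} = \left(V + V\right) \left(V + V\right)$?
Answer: $-1232$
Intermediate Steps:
$X{\left(V \right)} = 4 V^{2}$ ($X{\left(V \right)} = 2 V 2 V = 4 V^{2}$)
$k{\left(U \right)} = 4$ ($k{\left(U \right)} = \left(-1\right) \left(-4\right) = 4$)
$k{\left(b{\left(X{\left(4 \right)} \right)} \right)} \left(-7\right) 44 = 4 \left(-7\right) 44 = \left(-28\right) 44 = -1232$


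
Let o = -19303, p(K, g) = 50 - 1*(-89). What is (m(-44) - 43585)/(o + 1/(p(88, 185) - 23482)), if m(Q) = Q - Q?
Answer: 203480931/90117986 ≈ 2.2579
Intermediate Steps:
m(Q) = 0
p(K, g) = 139 (p(K, g) = 50 + 89 = 139)
(m(-44) - 43585)/(o + 1/(p(88, 185) - 23482)) = (0 - 43585)/(-19303 + 1/(139 - 23482)) = -43585/(-19303 + 1/(-23343)) = -43585/(-19303 - 1/23343) = -43585/(-450589930/23343) = -43585*(-23343/450589930) = 203480931/90117986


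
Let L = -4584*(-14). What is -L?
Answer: -64176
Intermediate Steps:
L = 64176
-L = -1*64176 = -64176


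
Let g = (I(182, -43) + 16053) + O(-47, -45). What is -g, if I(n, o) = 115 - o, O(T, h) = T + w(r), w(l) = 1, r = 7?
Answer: -16165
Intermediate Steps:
O(T, h) = 1 + T (O(T, h) = T + 1 = 1 + T)
g = 16165 (g = ((115 - 1*(-43)) + 16053) + (1 - 47) = ((115 + 43) + 16053) - 46 = (158 + 16053) - 46 = 16211 - 46 = 16165)
-g = -1*16165 = -16165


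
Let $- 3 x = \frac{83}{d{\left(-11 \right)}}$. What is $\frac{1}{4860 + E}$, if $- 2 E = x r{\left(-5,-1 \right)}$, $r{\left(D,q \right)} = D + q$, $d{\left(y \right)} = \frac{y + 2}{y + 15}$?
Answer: $\frac{9}{44072} \approx 0.00020421$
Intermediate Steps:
$d{\left(y \right)} = \frac{2 + y}{15 + y}$
$x = \frac{332}{27}$ ($x = - \frac{83 \frac{1}{\frac{1}{15 - 11} \left(2 - 11\right)}}{3} = - \frac{83 \frac{1}{\frac{1}{4} \left(-9\right)}}{3} = - \frac{83 \frac{1}{- \frac{9}{4}}}{3} = - \frac{83 \left(- \frac{4}{9}\right)}{3} = \left(- \frac{1}{3}\right) \left(- \frac{332}{9}\right) = \frac{332}{27} \approx 12.296$)
$E = \frac{332}{9}$ ($E = - \frac{\frac{332}{27} \left(-5 - 1\right)}{2} = - \frac{\frac{332}{27} \left(-6\right)}{2} = \left(- \frac{1}{2}\right) \left(- \frac{664}{9}\right) = \frac{332}{9} \approx 36.889$)
$\frac{1}{4860 + E} = \frac{1}{4860 + \frac{332}{9}} = \frac{1}{\frac{44072}{9}} = \frac{9}{44072}$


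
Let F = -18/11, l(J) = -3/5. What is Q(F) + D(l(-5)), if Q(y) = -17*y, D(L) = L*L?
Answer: 7749/275 ≈ 28.178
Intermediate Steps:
l(J) = -⅗ (l(J) = -3*⅕ = -⅗)
D(L) = L²
F = -18/11 (F = -18*1/11 = -18/11 ≈ -1.6364)
Q(F) + D(l(-5)) = -17*(-18/11) + (-⅗)² = 306/11 + 9/25 = 7749/275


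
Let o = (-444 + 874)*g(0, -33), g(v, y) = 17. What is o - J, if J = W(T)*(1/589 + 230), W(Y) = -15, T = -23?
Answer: 6337655/589 ≈ 10760.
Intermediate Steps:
J = -2032065/589 (J = -15*(1/589 + 230) = -15*135471/589 = -2032065/589 ≈ -3450.0)
o = 7310 (o = (-444 + 874)*17 = 430*17 = 7310)
o - J = 7310 - 1*(-2032065/589) = 7310 + 2032065/589 = 6337655/589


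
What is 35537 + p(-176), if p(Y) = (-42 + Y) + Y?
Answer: 35143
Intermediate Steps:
p(Y) = -42 + 2*Y
35537 + p(-176) = 35537 + (-42 + 2*(-176)) = 35537 + (-42 - 352) = 35537 - 394 = 35143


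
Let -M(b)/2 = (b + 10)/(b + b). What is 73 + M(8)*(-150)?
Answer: 821/2 ≈ 410.50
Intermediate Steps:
M(b) = -(10 + b)/b (M(b) = -2*(b + 10)/(b + b) = -2*(10 + b)/(2*b) = -2*(10 + b)*1/(2*b) = -(10 + b)/b)
73 + M(8)*(-150) = 73 + ((-10 - 1*8)/8)*(-150) = 73 + ((-10 - 8)/8)*(-150) = 73 + ((⅛)*(-18))*(-150) = 73 - 9/4*(-150) = 73 + 675/2 = 821/2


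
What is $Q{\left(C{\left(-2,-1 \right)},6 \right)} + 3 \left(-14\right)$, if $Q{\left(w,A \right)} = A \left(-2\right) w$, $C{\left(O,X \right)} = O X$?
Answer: $-66$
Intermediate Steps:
$Q{\left(w,A \right)} = - 2 A w$
$Q{\left(C{\left(-2,-1 \right)},6 \right)} + 3 \left(-14\right) = \left(-2\right) 6 \left(\left(-2\right) \left(-1\right)\right) + 3 \left(-14\right) = \left(-2\right) 6 \cdot 2 - 42 = -24 - 42 = -66$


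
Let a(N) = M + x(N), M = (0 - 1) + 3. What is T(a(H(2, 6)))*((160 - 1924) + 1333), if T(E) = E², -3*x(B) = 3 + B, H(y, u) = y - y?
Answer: -431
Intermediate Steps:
H(y, u) = 0
x(B) = -1 - B/3 (x(B) = -(3 + B)/3 = -1 - B/3)
M = 2 (M = -1 + 3 = 2)
a(N) = 1 - N/3 (a(N) = 2 + (-1 - N/3) = 1 - N/3)
T(a(H(2, 6)))*((160 - 1924) + 1333) = (1 - ⅓*0)²*((160 - 1924) + 1333) = (1 + 0)²*(-1764 + 1333) = 1²*(-431) = 1*(-431) = -431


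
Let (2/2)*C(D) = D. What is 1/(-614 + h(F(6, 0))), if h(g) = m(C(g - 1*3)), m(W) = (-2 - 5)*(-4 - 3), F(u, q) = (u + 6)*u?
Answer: -1/565 ≈ -0.0017699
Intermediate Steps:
F(u, q) = u*(6 + u) (F(u, q) = (6 + u)*u = u*(6 + u))
C(D) = D
m(W) = 49 (m(W) = -7*(-7) = 49)
h(g) = 49
1/(-614 + h(F(6, 0))) = 1/(-614 + 49) = 1/(-565) = -1/565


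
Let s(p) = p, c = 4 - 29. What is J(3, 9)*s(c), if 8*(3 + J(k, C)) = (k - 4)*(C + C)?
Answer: 525/4 ≈ 131.25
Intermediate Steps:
c = -25
J(k, C) = -3 + C*(-4 + k)/4 (J(k, C) = -3 + ((k - 4)*(C + C))/8 = -3 + ((-4 + k)*(2*C))/8 = -3 + (2*C*(-4 + k))/8 = -3 + C*(-4 + k)/4)
J(3, 9)*s(c) = (-3 - 1*9 + (1/4)*9*3)*(-25) = (-3 - 9 + 27/4)*(-25) = -21/4*(-25) = 525/4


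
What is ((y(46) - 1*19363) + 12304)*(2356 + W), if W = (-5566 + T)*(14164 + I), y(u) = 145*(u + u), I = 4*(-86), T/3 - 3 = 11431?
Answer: 2494397875156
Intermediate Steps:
T = 34302 (T = 9 + 3*11431 = 9 + 34293 = 34302)
I = -344
y(u) = 290*u (y(u) = 145*(2*u) = 290*u)
W = 397131520 (W = (-5566 + 34302)*(14164 - 344) = 28736*13820 = 397131520)
((y(46) - 1*19363) + 12304)*(2356 + W) = ((290*46 - 1*19363) + 12304)*(2356 + 397131520) = ((13340 - 19363) + 12304)*397133876 = (-6023 + 12304)*397133876 = 6281*397133876 = 2494397875156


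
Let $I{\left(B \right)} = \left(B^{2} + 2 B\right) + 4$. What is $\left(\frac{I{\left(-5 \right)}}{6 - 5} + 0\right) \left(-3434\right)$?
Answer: $-65246$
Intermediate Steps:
$I{\left(B \right)} = 4 + B^{2} + 2 B$
$\left(\frac{I{\left(-5 \right)}}{6 - 5} + 0\right) \left(-3434\right) = \left(\frac{4 + \left(-5\right)^{2} + 2 \left(-5\right)}{6 - 5} + 0\right) \left(-3434\right) = \left(\frac{4 + 25 - 10}{1} + 0\right) \left(-3434\right) = \left(1 \cdot 19 + 0\right) \left(-3434\right) = \left(19 + 0\right) \left(-3434\right) = 19 \left(-3434\right) = -65246$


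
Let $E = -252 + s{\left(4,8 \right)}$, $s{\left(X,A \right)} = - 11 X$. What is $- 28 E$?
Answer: $8288$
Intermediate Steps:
$E = -296$ ($E = -252 - 44 = -296$)
$- 28 E = \left(-28\right) \left(-296\right) = 8288$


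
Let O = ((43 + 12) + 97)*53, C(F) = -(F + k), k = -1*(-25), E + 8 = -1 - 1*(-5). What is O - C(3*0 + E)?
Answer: 8077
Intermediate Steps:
E = -4 (E = -8 + (-1 - 1*(-5)) = -8 + (-1 + 5) = -8 + 4 = -4)
k = 25
C(F) = -25 - F (C(F) = -(F + 25) = -(25 + F) = -25 - F)
O = 8056 (O = (55 + 97)*53 = 152*53 = 8056)
O - C(3*0 + E) = 8056 - (-25 - (3*0 - 4)) = 8056 - (-25 - (0 - 4)) = 8056 - (-25 - 1*(-4)) = 8056 - (-25 + 4) = 8056 - 1*(-21) = 8056 + 21 = 8077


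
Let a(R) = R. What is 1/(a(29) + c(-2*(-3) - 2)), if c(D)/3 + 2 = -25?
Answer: -1/52 ≈ -0.019231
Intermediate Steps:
c(D) = -81 (c(D) = -6 + 3*(-25) = -6 - 75 = -81)
1/(a(29) + c(-2*(-3) - 2)) = 1/(29 - 81) = 1/(-52) = -1/52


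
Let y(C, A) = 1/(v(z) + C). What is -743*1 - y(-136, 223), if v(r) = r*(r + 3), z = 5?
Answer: -71327/96 ≈ -742.99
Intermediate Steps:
v(r) = r*(3 + r)
y(C, A) = 1/(40 + C) (y(C, A) = 1/(5*(3 + 5) + C) = 1/(5*8 + C) = 1/(40 + C))
-743*1 - y(-136, 223) = -743*1 - 1/(40 - 136) = -743 - 1/(-96) = -743 - 1*(-1/96) = -743 + 1/96 = -71327/96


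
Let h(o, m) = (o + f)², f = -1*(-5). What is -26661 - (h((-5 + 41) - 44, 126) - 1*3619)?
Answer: -23051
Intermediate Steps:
f = 5
h(o, m) = (5 + o)² (h(o, m) = (o + 5)² = (5 + o)²)
-26661 - (h((-5 + 41) - 44, 126) - 1*3619) = -26661 - ((5 + ((-5 + 41) - 44))² - 1*3619) = -26661 - ((5 + (36 - 44))² - 3619) = -26661 - ((5 - 8)² - 3619) = -26661 - ((-3)² - 3619) = -26661 - (9 - 3619) = -26661 - 1*(-3610) = -26661 + 3610 = -23051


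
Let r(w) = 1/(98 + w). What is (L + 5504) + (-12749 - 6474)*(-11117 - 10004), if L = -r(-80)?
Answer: 7308260765/18 ≈ 4.0601e+8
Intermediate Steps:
L = -1/18 (L = -1/(98 - 80) = -1/18 ≈ -0.055556)
(L + 5504) + (-12749 - 6474)*(-11117 - 10004) = (-1/18 + 5504) + (-12749 - 6474)*(-11117 - 10004) = 99071/18 - 19223*(-21121) = 99071/18 + 406008983 = 7308260765/18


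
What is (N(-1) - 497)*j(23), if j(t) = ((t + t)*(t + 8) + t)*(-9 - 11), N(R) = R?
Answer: 14432040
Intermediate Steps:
j(t) = -20*t - 40*t*(8 + t) (j(t) = ((2*t)*(8 + t) + t)*(-20) = (2*t*(8 + t) + t)*(-20) = (t + 2*t*(8 + t))*(-20) = -20*t - 40*t*(8 + t))
(N(-1) - 497)*j(23) = (-1 - 497)*(-20*23*(17 + 2*23)) = -(-9960)*23*(17 + 46) = -(-9960)*23*63 = -498*(-28980) = 14432040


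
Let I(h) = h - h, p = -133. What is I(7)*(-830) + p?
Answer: -133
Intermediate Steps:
I(h) = 0
I(7)*(-830) + p = 0*(-830) - 133 = 0 - 133 = -133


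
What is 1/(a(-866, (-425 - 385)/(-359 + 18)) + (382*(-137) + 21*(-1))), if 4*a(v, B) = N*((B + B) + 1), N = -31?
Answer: -44/2305581 ≈ -1.9084e-5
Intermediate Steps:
a(v, B) = -31/4 - 31*B/2 (a(v, B) = (-31*((B + B) + 1))/4 = (-31*(2*B + 1))/4 = (-31*(1 + 2*B))/4 = (-31 - 62*B)/4 = -31/4 - 31*B/2)
1/(a(-866, (-425 - 385)/(-359 + 18)) + (382*(-137) + 21*(-1))) = 1/((-31/4 - 31*(-425 - 385)/(2*(-359 + 18))) + (382*(-137) + 21*(-1))) = 1/((-31/4 - (-12555)/(-341)) + (-52334 - 21)) = 1/((-31/4 - (-12555)*(-1)/341) - 52355) = 1/((-31/4 - 31/2*810/341) - 52355) = 1/((-31/4 - 405/11) - 52355) = 1/(-1961/44 - 52355) = 1/(-2305581/44) = -44/2305581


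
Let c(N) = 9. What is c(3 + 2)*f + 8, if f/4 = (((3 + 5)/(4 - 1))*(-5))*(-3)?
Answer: 1448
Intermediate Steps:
f = 160 (f = 4*((((3 + 5)/(4 - 1))*(-5))*(-3)) = 4*(((8/3)*(-5))*(-3)) = 4*(-40/3*(-3)) = 4*40 = 160)
c(3 + 2)*f + 8 = 9*160 + 8 = 1440 + 8 = 1448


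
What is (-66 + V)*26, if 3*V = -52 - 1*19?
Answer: -6994/3 ≈ -2331.3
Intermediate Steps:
V = -71/3 (V = (-52 - 1*19)/3 = (-52 - 19)/3 = (⅓)*(-71) = -71/3 ≈ -23.667)
(-66 + V)*26 = (-66 - 71/3)*26 = -269/3*26 = -6994/3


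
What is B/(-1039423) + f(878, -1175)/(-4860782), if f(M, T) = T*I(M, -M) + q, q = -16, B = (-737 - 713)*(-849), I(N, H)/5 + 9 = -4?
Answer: -6063234981957/5052408608786 ≈ -1.2001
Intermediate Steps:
I(N, H) = -65 (I(N, H) = -45 + 5*(-4) = -45 - 20 = -65)
B = 1231050 (B = -1450*(-849) = 1231050)
f(M, T) = -16 - 65*T (f(M, T) = T*(-65) - 16 = -65*T - 16 = -16 - 65*T)
B/(-1039423) + f(878, -1175)/(-4860782) = 1231050/(-1039423) + (-16 - 65*(-1175))/(-4860782) = 1231050*(-1/1039423) + (-16 + 76375)*(-1/4860782) = -1231050/1039423 + 76359*(-1/4860782) = -1231050/1039423 - 76359/4860782 = -6063234981957/5052408608786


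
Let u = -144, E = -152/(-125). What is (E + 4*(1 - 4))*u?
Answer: 194112/125 ≈ 1552.9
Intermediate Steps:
E = 152/125 (E = -152*(-1/125) = 152/125 ≈ 1.2160)
(E + 4*(1 - 4))*u = (152/125 + 4*(1 - 4))*(-144) = (152/125 + 4*(-3))*(-144) = (152/125 - 12)*(-144) = -1348/125*(-144) = 194112/125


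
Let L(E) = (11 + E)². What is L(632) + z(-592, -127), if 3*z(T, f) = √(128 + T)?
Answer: 413449 + 4*I*√29/3 ≈ 4.1345e+5 + 7.1802*I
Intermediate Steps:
z(T, f) = √(128 + T)/3
L(632) + z(-592, -127) = (11 + 632)² + √(128 - 592)/3 = 643² + √(-464)/3 = 413449 + (4*I*√29)/3 = 413449 + 4*I*√29/3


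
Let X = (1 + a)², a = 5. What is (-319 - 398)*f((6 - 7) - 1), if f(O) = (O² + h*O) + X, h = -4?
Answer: -34416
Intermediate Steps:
X = 36 (X = (1 + 5)² = 6² = 36)
f(O) = 36 + O² - 4*O (f(O) = (O² - 4*O) + 36 = 36 + O² - 4*O)
(-319 - 398)*f((6 - 7) - 1) = (-319 - 398)*(36 + ((6 - 7) - 1)² - 4*((6 - 7) - 1)) = -717*(36 + (-1 - 1)² - 4*(-1 - 1)) = -717*(36 + (-2)² - 4*(-2)) = -717*(36 + 4 + 8) = -717*48 = -34416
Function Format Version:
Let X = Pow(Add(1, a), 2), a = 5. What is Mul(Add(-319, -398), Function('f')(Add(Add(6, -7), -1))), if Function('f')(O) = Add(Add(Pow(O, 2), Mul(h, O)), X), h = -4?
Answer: -34416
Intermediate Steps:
X = 36 (X = Pow(Add(1, 5), 2) = Pow(6, 2) = 36)
Function('f')(O) = Add(36, Pow(O, 2), Mul(-4, O)) (Function('f')(O) = Add(Add(Pow(O, 2), Mul(-4, O)), 36) = Add(36, Pow(O, 2), Mul(-4, O)))
Mul(Add(-319, -398), Function('f')(Add(Add(6, -7), -1))) = Mul(Add(-319, -398), Add(36, Pow(Add(Add(6, -7), -1), 2), Mul(-4, Add(Add(6, -7), -1)))) = Mul(-717, Add(36, Pow(Add(-1, -1), 2), Mul(-4, Add(-1, -1)))) = Mul(-717, Add(36, Pow(-2, 2), Mul(-4, -2))) = Mul(-717, Add(36, 4, 8)) = Mul(-717, 48) = -34416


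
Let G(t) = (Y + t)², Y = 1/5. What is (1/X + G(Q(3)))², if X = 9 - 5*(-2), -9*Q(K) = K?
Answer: 90601/18275625 ≈ 0.0049575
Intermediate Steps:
Q(K) = -K/9
Y = ⅕ ≈ 0.20000
X = 19 (X = 9 + 10 = 19)
G(t) = (⅕ + t)²
(1/X + G(Q(3)))² = (1/19 + (1 + 5*(-⅑*3))²/25)² = (1/19 + (1 + 5*(-⅓))²/25)² = (1/19 + (1 - 5/3)²/25)² = (1/19 + (-⅔)²/25)² = (1/19 + (1/25)*(4/9))² = (1/19 + 4/225)² = (301/4275)² = 90601/18275625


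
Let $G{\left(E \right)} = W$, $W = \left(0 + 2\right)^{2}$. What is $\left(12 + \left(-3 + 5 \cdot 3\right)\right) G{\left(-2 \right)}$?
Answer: $96$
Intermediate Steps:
$W = 4$ ($W = 2^{2} = 4$)
$G{\left(E \right)} = 4$
$\left(12 + \left(-3 + 5 \cdot 3\right)\right) G{\left(-2 \right)} = \left(12 + \left(-3 + 5 \cdot 3\right)\right) 4 = \left(12 + \left(-3 + 15\right)\right) 4 = \left(12 + 12\right) 4 = 24 \cdot 4 = 96$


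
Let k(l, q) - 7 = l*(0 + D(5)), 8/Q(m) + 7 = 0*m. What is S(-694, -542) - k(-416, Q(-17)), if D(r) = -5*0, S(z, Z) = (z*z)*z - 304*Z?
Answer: -334090623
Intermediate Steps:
S(z, Z) = z**3 - 304*Z (S(z, Z) = z**2*z - 304*Z = z**3 - 304*Z)
D(r) = 0
Q(m) = -8/7 (Q(m) = 8/(-7 + 0*m) = 8/(-7 + 0) = 8/(-7) = 8*(-1/7) = -8/7)
k(l, q) = 7 (k(l, q) = 7 + l*(0 + 0) = 7 + l*0 = 7 + 0 = 7)
S(-694, -542) - k(-416, Q(-17)) = ((-694)**3 - 304*(-542)) - 1*7 = (-334255384 + 164768) - 7 = -334090616 - 7 = -334090623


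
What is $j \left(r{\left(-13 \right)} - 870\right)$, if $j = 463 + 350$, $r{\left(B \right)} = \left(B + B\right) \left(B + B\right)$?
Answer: $-157722$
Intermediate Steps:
$r{\left(B \right)} = 4 B^{2}$ ($r{\left(B \right)} = 2 B 2 B = 4 B^{2}$)
$j = 813$
$j \left(r{\left(-13 \right)} - 870\right) = 813 \left(4 \left(-13\right)^{2} - 870\right) = 813 \left(4 \cdot 169 - 870\right) = 813 \left(676 - 870\right) = 813 \left(-194\right) = -157722$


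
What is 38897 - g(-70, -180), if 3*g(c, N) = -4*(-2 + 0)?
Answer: 116683/3 ≈ 38894.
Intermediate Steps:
g(c, N) = 8/3 (g(c, N) = (-4*(-2 + 0))/3 = (-4*(-2))/3 = (⅓)*8 = 8/3)
38897 - g(-70, -180) = 38897 - 1*8/3 = 38897 - 8/3 = 116683/3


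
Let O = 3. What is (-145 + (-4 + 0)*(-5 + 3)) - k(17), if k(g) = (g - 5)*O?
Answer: -173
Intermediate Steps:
k(g) = -15 + 3*g (k(g) = (g - 5)*3 = (-5 + g)*3 = -15 + 3*g)
(-145 + (-4 + 0)*(-5 + 3)) - k(17) = (-145 + (-4 + 0)*(-5 + 3)) - (-15 + 3*17) = (-145 - 4*(-2)) - (-15 + 51) = (-145 + 8) - 1*36 = -137 - 36 = -173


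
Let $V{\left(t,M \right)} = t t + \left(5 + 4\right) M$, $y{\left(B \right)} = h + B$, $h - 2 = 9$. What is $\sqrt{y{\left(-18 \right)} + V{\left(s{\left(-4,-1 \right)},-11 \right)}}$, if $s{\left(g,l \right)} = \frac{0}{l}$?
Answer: $i \sqrt{106} \approx 10.296 i$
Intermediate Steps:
$h = 11$ ($h = 2 + 9 = 11$)
$y{\left(B \right)} = 11 + B$
$s{\left(g,l \right)} = 0$
$V{\left(t,M \right)} = t^{2} + 9 M$
$\sqrt{y{\left(-18 \right)} + V{\left(s{\left(-4,-1 \right)},-11 \right)}} = \sqrt{\left(11 - 18\right) + \left(0^{2} + 9 \left(-11\right)\right)} = \sqrt{-7 + \left(0 - 99\right)} = \sqrt{-7 - 99} = \sqrt{-106} = i \sqrt{106}$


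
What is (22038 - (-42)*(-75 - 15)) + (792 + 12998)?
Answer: 32048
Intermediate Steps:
(22038 - (-42)*(-75 - 15)) + (792 + 12998) = (22038 - (-42)*(-90)) + 13790 = (22038 - 1*3780) + 13790 = (22038 - 3780) + 13790 = 18258 + 13790 = 32048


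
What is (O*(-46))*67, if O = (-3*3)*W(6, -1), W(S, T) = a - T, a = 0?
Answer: 27738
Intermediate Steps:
W(S, T) = -T (W(S, T) = 0 - T = -T)
O = -9 (O = (-3*3)*(-1*(-1)) = -9*1 = -9)
(O*(-46))*67 = -9*(-46)*67 = 414*67 = 27738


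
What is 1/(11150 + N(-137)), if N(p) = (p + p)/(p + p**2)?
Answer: 68/758199 ≈ 8.9686e-5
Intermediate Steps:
N(p) = 2*p/(p + p**2) (N(p) = (2*p)/(p + p**2) = 2*p/(p + p**2))
1/(11150 + N(-137)) = 1/(11150 + 2/(1 - 137)) = 1/(11150 + 2/(-136)) = 1/(11150 + 2*(-1/136)) = 1/(11150 - 1/68) = 1/(758199/68) = 68/758199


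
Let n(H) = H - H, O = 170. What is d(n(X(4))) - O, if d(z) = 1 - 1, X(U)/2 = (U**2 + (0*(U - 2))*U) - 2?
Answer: -170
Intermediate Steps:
X(U) = -4 + 2*U**2 (X(U) = 2*((U**2 + (0*(U - 2))*U) - 2) = 2*((U**2 + (0*(-2 + U))*U) - 2) = 2*((U**2 + 0*U) - 2) = 2*((U**2 + 0) - 2) = 2*(U**2 - 2) = 2*(-2 + U**2) = -4 + 2*U**2)
n(H) = 0
d(z) = 0
d(n(X(4))) - O = 0 - 1*170 = 0 - 170 = -170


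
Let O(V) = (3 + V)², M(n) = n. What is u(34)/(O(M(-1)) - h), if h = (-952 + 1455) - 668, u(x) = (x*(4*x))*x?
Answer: 157216/169 ≈ 930.27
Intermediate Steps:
u(x) = 4*x³ (u(x) = (4*x²)*x = 4*x³)
h = -165 (h = 503 - 668 = -165)
u(34)/(O(M(-1)) - h) = (4*34³)/((3 - 1)² - 1*(-165)) = (4*39304)/(2² + 165) = 157216/(4 + 165) = 157216/169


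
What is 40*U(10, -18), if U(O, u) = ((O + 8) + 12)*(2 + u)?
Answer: -19200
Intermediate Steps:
U(O, u) = (2 + u)*(20 + O) (U(O, u) = ((8 + O) + 12)*(2 + u) = (20 + O)*(2 + u) = (2 + u)*(20 + O))
40*U(10, -18) = 40*(40 + 2*10 + 20*(-18) + 10*(-18)) = 40*(40 + 20 - 360 - 180) = 40*(-480) = -19200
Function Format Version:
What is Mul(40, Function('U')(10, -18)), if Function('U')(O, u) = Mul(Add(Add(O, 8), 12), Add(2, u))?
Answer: -19200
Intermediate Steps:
Function('U')(O, u) = Mul(Add(2, u), Add(20, O)) (Function('U')(O, u) = Mul(Add(Add(8, O), 12), Add(2, u)) = Mul(Add(20, O), Add(2, u)) = Mul(Add(2, u), Add(20, O)))
Mul(40, Function('U')(10, -18)) = Mul(40, Add(40, Mul(2, 10), Mul(20, -18), Mul(10, -18))) = Mul(40, Add(40, 20, -360, -180)) = Mul(40, -480) = -19200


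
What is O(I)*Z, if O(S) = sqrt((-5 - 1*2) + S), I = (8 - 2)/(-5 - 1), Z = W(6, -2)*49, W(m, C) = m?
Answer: 588*I*sqrt(2) ≈ 831.56*I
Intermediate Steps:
Z = 294 (Z = 6*49 = 294)
I = -1 (I = 6/(-6) = 6*(-1/6) = -1)
O(S) = sqrt(-7 + S) (O(S) = sqrt((-5 - 2) + S) = sqrt(-7 + S))
O(I)*Z = sqrt(-7 - 1)*294 = sqrt(-8)*294 = (2*I*sqrt(2))*294 = 588*I*sqrt(2)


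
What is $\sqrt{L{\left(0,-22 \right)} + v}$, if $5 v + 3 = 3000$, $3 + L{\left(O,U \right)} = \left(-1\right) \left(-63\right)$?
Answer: $\frac{\sqrt{16485}}{5} \approx 25.679$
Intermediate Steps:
$L{\left(O,U \right)} = 60$ ($L{\left(O,U \right)} = -3 - -63 = -3 + 63 = 60$)
$v = \frac{2997}{5}$ ($v = - \frac{3}{5} + \frac{1}{5} \cdot 3000 = - \frac{3}{5} + 600 = \frac{2997}{5} \approx 599.4$)
$\sqrt{L{\left(0,-22 \right)} + v} = \sqrt{60 + \frac{2997}{5}} = \sqrt{\frac{3297}{5}} = \frac{\sqrt{16485}}{5}$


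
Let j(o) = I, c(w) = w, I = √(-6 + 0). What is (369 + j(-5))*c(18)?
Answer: 6642 + 18*I*√6 ≈ 6642.0 + 44.091*I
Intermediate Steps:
I = I*√6 (I = √(-6) = I*√6 ≈ 2.4495*I)
j(o) = I*√6
(369 + j(-5))*c(18) = (369 + I*√6)*18 = 6642 + 18*I*√6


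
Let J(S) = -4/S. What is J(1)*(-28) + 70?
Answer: 182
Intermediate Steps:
J(1)*(-28) + 70 = -4/1*(-28) + 70 = -4*1*(-28) + 70 = -4*(-28) + 70 = 112 + 70 = 182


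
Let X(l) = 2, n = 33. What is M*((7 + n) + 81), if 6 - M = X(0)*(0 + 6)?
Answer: -726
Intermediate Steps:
M = -6 (M = 6 - 2*(0 + 6) = 6 - 2*6 = 6 - 1*12 = 6 - 12 = -6)
M*((7 + n) + 81) = -6*((7 + 33) + 81) = -6*(40 + 81) = -6*121 = -726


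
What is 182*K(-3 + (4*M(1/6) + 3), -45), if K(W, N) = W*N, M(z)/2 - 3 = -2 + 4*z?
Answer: -109200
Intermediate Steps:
M(z) = 2 + 8*z (M(z) = 6 + 2*(-2 + 4*z) = 6 + (-4 + 8*z) = 2 + 8*z)
K(W, N) = N*W
182*K(-3 + (4*M(1/6) + 3), -45) = 182*(-45*(-3 + (4*(2 + 8/6) + 3))) = 182*(-45*(-3 + (4*(2 + 8*(⅙)) + 3))) = 182*(-45*(-3 + (4*(2 + 4/3) + 3))) = 182*(-45*(-3 + (4*(10/3) + 3))) = 182*(-45*(-3 + (40/3 + 3))) = 182*(-45*(-3 + 49/3)) = 182*(-45*40/3) = 182*(-600) = -109200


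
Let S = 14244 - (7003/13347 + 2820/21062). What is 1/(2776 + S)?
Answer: 140557257/2392191946277 ≈ 5.8757e-5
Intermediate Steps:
S = 2002005000845/140557257 (S = 14244 - (7003*(1/13347) + 2820*(1/21062)) = 14244 - (7003/13347 + 1410/10531) = 14244 - 1*92567863/140557257 = 14244 - 92567863/140557257 = 2002005000845/140557257 ≈ 14243.)
1/(2776 + S) = 1/(2776 + 2002005000845/140557257) = 1/(2392191946277/140557257) = 140557257/2392191946277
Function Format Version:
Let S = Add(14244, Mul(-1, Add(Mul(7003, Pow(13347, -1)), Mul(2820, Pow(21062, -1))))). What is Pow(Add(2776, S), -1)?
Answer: Rational(140557257, 2392191946277) ≈ 5.8757e-5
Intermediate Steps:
S = Rational(2002005000845, 140557257) (S = Add(14244, Mul(-1, Add(Mul(7003, Rational(1, 13347)), Mul(2820, Rational(1, 21062))))) = Add(14244, Mul(-1, Add(Rational(7003, 13347), Rational(1410, 10531)))) = Add(14244, Mul(-1, Rational(92567863, 140557257))) = Add(14244, Rational(-92567863, 140557257)) = Rational(2002005000845, 140557257) ≈ 14243.)
Pow(Add(2776, S), -1) = Pow(Add(2776, Rational(2002005000845, 140557257)), -1) = Pow(Rational(2392191946277, 140557257), -1) = Rational(140557257, 2392191946277)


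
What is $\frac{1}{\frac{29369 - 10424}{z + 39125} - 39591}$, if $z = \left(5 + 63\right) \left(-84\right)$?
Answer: $- \frac{33413}{1322835138} \approx -2.5259 \cdot 10^{-5}$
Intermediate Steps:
$z = -5712$ ($z = 68 \left(-84\right) = -5712$)
$\frac{1}{\frac{29369 - 10424}{z + 39125} - 39591} = \frac{1}{\frac{29369 - 10424}{-5712 + 39125} - 39591} = \frac{1}{\frac{18945}{33413} - 39591} = \frac{1}{- \frac{1322835138}{33413}} = - \frac{33413}{1322835138}$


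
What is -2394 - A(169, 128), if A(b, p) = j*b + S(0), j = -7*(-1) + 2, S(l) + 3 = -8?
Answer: -3904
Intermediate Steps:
S(l) = -11 (S(l) = -3 - 8 = -11)
j = 9 (j = 7 + 2 = 9)
A(b, p) = -11 + 9*b (A(b, p) = 9*b - 11 = -11 + 9*b)
-2394 - A(169, 128) = -2394 - (-11 + 9*169) = -2394 - (-11 + 1521) = -2394 - 1*1510 = -2394 - 1510 = -3904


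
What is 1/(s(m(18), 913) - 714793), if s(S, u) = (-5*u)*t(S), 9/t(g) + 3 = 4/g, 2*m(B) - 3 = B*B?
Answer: -973/682058794 ≈ -1.4266e-6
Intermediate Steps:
m(B) = 3/2 + B²/2 (m(B) = 3/2 + (B*B)/2 = 3/2 + B²/2)
t(g) = 9/(-3 + 4/g)
s(S, u) = 45*S*u/(-4 + 3*S) (s(S, u) = (-5*u)*(-9*S/(-4 + 3*S)) = 45*S*u/(-4 + 3*S))
1/(s(m(18), 913) - 714793) = 1/(45*(3/2 + (½)*18²)*913/(-4 + 3*(3/2 + (½)*18²)) - 714793) = 1/(45*(3/2 + (½)*324)*913/(-4 + 3*(3/2 + (½)*324)) - 714793) = 1/(45*(3/2 + 162)*913/(-4 + 3*(3/2 + 162)) - 714793) = 1/(45*(327/2)*913/(-4 + 3*(327/2)) - 714793) = 1/(45*(327/2)*913/(-4 + 981/2) - 714793) = 1/(45*(327/2)*913/(973/2) - 714793) = 1/(45*(327/2)*913*(2/973) - 714793) = 1/(13434795/973 - 714793) = 1/(-682058794/973) = -973/682058794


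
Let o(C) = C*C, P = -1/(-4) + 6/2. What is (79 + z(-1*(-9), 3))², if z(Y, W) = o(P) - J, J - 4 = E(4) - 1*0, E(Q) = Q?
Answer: 1703025/256 ≈ 6652.4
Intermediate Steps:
J = 8 (J = 4 + (4 - 1*0) = 4 + (4 + 0) = 4 + 4 = 8)
P = 13/4 (P = -1*(-¼) + 6*(½) = ¼ + 3 = 13/4 ≈ 3.2500)
o(C) = C²
z(Y, W) = 41/16 (z(Y, W) = (13/4)² - 1*8 = 169/16 - 8 = 41/16)
(79 + z(-1*(-9), 3))² = (79 + 41/16)² = (1305/16)² = 1703025/256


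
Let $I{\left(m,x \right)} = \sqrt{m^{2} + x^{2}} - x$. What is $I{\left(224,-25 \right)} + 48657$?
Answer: $48682 + \sqrt{50801} \approx 48907.0$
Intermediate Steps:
$I{\left(224,-25 \right)} + 48657 = \left(\sqrt{224^{2} + \left(-25\right)^{2}} - -25\right) + 48657 = \left(\sqrt{50176 + 625} + 25\right) + 48657 = \left(\sqrt{50801} + 25\right) + 48657 = \left(25 + \sqrt{50801}\right) + 48657 = 48682 + \sqrt{50801}$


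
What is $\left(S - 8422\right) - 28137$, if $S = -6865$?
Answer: $-43424$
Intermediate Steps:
$\left(S - 8422\right) - 28137 = \left(-6865 - 8422\right) - 28137 = -15287 - 28137 = -43424$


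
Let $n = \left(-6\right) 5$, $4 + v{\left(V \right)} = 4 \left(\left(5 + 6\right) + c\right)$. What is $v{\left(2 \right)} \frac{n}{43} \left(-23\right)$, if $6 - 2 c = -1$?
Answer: $\frac{37260}{43} \approx 866.51$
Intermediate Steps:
$c = \frac{7}{2}$ ($c = 3 - - \frac{1}{2} = 3 + \frac{1}{2} = \frac{7}{2} \approx 3.5$)
$v{\left(V \right)} = 54$ ($v{\left(V \right)} = -4 + 4 \left(\left(5 + 6\right) + \frac{7}{2}\right) = -4 + 4 \left(11 + \frac{7}{2}\right) = -4 + 4 \cdot \frac{29}{2} = -4 + 58 = 54$)
$n = -30$
$v{\left(2 \right)} \frac{n}{43} \left(-23\right) = 54 \left(- \frac{30}{43}\right) \left(-23\right) = \left(- \frac{1620}{43}\right) \left(-23\right) = \frac{37260}{43}$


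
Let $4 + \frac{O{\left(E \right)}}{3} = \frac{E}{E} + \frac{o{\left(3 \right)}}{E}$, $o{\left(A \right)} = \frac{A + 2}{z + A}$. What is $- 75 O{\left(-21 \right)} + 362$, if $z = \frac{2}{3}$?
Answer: $\frac{80974}{77} \approx 1051.6$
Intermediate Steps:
$z = \frac{2}{3}$ ($z = 2 \cdot \frac{1}{3} = \frac{2}{3} \approx 0.66667$)
$o{\left(A \right)} = \frac{2 + A}{\frac{2}{3} + A}$ ($o{\left(A \right)} = \frac{A + 2}{\frac{2}{3} + A} = \frac{2 + A}{\frac{2}{3} + A}$)
$O{\left(E \right)} = -9 + \frac{45}{11 E}$ ($O{\left(E \right)} = -12 + 3 \left(\frac{E}{E} + \frac{3 \frac{1}{2 + 3 \cdot 3} \left(2 + 3\right)}{E}\right) = -12 + 3 \left(1 + \frac{3 \frac{1}{2 + 9} \cdot 5}{E}\right) = -12 + 3 \left(1 + \frac{3 \cdot \frac{1}{11} \cdot 5}{E}\right) = -12 + 3 \left(1 + \frac{15}{11 E}\right) = -12 + \left(3 + \frac{45}{11 E}\right) = -9 + \frac{45}{11 E}$)
$- 75 O{\left(-21 \right)} + 362 = - 75 \left(-9 + \frac{45}{11 \left(-21\right)}\right) + 362 = - 75 \left(-9 + \frac{45}{11} \left(- \frac{1}{21}\right)\right) + 362 = - 75 \left(-9 - \frac{15}{77}\right) + 362 = \left(-75\right) \left(- \frac{708}{77}\right) + 362 = \frac{53100}{77} + 362 = \frac{80974}{77}$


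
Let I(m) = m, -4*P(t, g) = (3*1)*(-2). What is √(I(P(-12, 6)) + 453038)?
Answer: √1812158/2 ≈ 673.08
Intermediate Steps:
P(t, g) = 3/2 (P(t, g) = -3*1*(-2)/4 = -3*(-2)/4 = -¼*(-6) = 3/2)
√(I(P(-12, 6)) + 453038) = √(3/2 + 453038) = √(906079/2) = √1812158/2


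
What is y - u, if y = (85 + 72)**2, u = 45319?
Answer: -20670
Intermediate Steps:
y = 24649 (y = 157**2 = 24649)
y - u = 24649 - 1*45319 = 24649 - 45319 = -20670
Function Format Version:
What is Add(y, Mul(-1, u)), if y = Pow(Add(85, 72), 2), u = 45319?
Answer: -20670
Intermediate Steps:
y = 24649 (y = Pow(157, 2) = 24649)
Add(y, Mul(-1, u)) = Add(24649, Mul(-1, 45319)) = Add(24649, -45319) = -20670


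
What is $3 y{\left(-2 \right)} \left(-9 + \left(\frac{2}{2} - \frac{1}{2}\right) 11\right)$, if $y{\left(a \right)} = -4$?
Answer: $42$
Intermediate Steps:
$3 y{\left(-2 \right)} \left(-9 + \left(\frac{2}{2} - \frac{1}{2}\right) 11\right) = 3 \left(-4\right) \left(-9 + \left(\frac{2}{2} - \frac{1}{2}\right) 11\right) = - 12 \left(-9 + \left(2 \cdot \frac{1}{2} - \frac{1}{2}\right) 11\right) = - 12 \left(-9 + \left(1 - \frac{1}{2}\right) 11\right) = - 12 \left(-9 + \frac{1}{2} \cdot 11\right) = - 12 \left(-9 + \frac{11}{2}\right) = \left(-12\right) \left(- \frac{7}{2}\right) = 42$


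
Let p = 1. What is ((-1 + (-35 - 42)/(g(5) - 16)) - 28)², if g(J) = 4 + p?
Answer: 484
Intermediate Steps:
g(J) = 5 (g(J) = 4 + 1 = 5)
((-1 + (-35 - 42)/(g(5) - 16)) - 28)² = ((-1 + (-35 - 42)/(5 - 16)) - 28)² = ((-1 - 77/(-11)) - 28)² = ((-1 - 77*(-1/11)) - 28)² = ((-1 + 7) - 28)² = (6 - 28)² = (-22)² = 484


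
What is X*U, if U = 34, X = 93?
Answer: 3162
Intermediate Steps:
X*U = 93*34 = 3162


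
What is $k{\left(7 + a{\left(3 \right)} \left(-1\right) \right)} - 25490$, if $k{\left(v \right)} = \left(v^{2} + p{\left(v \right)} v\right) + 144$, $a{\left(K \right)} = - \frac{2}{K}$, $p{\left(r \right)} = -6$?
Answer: $- \frac{227999}{9} \approx -25333.0$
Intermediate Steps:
$k{\left(v \right)} = 144 + v^{2} - 6 v$ ($k{\left(v \right)} = \left(v^{2} - 6 v\right) + 144 = 144 + v^{2} - 6 v$)
$k{\left(7 + a{\left(3 \right)} \left(-1\right) \right)} - 25490 = \left(144 + \left(7 + - \frac{2}{3} \left(-1\right)\right)^{2} - 6 \left(7 + - \frac{2}{3} \left(-1\right)\right)\right) - 25490 = \left(144 + \left(7 + \left(-2\right) \frac{1}{3} \left(-1\right)\right)^{2} - 6 \left(7 + \left(-2\right) \frac{1}{3} \left(-1\right)\right)\right) - 25490 = \left(144 + \left(7 - - \frac{2}{3}\right)^{2} - 6 \left(7 - - \frac{2}{3}\right)\right) - 25490 = \left(144 + \left(7 + \frac{2}{3}\right)^{2} - 6 \left(7 + \frac{2}{3}\right)\right) - 25490 = \left(144 + \left(\frac{23}{3}\right)^{2} - 46\right) - 25490 = \left(144 + \frac{529}{9} - 46\right) - 25490 = \frac{1411}{9} - 25490 = - \frac{227999}{9}$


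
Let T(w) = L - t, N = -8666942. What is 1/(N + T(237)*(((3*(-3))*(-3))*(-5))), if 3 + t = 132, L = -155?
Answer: -1/8628602 ≈ -1.1589e-7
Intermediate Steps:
t = 129 (t = -3 + 132 = 129)
T(w) = -284 (T(w) = -155 - 1*129 = -155 - 129 = -284)
1/(N + T(237)*(((3*(-3))*(-3))*(-5))) = 1/(-8666942 - 284*(3*(-3))*(-3)*(-5)) = 1/(-8666942 - 284*(-9*(-3))*(-5)) = 1/(-8666942 - 7668*(-5)) = 1/(-8666942 - 284*(-135)) = 1/(-8666942 + 38340) = 1/(-8628602) = -1/8628602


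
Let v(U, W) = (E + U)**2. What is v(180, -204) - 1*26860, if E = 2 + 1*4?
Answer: 7736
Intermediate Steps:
E = 6 (E = 2 + 4 = 6)
v(U, W) = (6 + U)**2
v(180, -204) - 1*26860 = (6 + 180)**2 - 1*26860 = 186**2 - 26860 = 34596 - 26860 = 7736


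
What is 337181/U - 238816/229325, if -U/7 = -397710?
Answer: -117506509339/127686784050 ≈ -0.92027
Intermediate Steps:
U = 2783970 (U = -7*(-397710) = 2783970)
337181/U - 238816/229325 = 337181/2783970 - 238816/229325 = -117506509339/127686784050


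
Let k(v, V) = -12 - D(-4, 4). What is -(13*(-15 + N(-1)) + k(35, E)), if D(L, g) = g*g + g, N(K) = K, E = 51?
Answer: 240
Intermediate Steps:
D(L, g) = g + g**2 (D(L, g) = g**2 + g = g + g**2)
k(v, V) = -32 (k(v, V) = -12 - 4*(1 + 4) = -12 - 4*5 = -12 - 1*20 = -12 - 20 = -32)
-(13*(-15 + N(-1)) + k(35, E)) = -(13*(-15 - 1) - 32) = -(13*(-16) - 32) = -(-208 - 32) = -1*(-240) = 240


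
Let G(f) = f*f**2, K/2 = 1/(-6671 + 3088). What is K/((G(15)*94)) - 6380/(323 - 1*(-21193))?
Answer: -27470413288/92641600125 ≈ -0.29652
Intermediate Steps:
K = -2/3583 (K = 2/(-6671 + 3088) = 2/(-3583) = 2*(-1/3583) = -2/3583 ≈ -0.00055819)
G(f) = f**3
K/((G(15)*94)) - 6380/(323 - 1*(-21193)) = -2/(3583*(15**3*94)) - 6380/(323 - 1*(-21193)) = -2/(3583*(3375*94)) - 6380/(323 + 21193) = -2/3583/317250 - 6380/21516 = -2/3583*1/317250 - 6380*1/21516 = -1/568353375 - 145/489 = -27470413288/92641600125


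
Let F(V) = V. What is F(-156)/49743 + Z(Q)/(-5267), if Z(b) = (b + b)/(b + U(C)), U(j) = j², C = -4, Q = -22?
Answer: -131826/29110709 ≈ -0.0045284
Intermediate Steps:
Z(b) = 2*b/(16 + b) (Z(b) = (b + b)/(b + (-4)²) = (2*b)/(b + 16) = (2*b)/(16 + b) = 2*b/(16 + b))
F(-156)/49743 + Z(Q)/(-5267) = -156/49743 + (2*(-22)/(16 - 22))/(-5267) = -156*1/49743 + (2*(-22)/(-6))*(-1/5267) = -52/16581 + (2*(-22)*(-⅙))*(-1/5267) = -52/16581 + (22/3)*(-1/5267) = -52/16581 - 22/15801 = -131826/29110709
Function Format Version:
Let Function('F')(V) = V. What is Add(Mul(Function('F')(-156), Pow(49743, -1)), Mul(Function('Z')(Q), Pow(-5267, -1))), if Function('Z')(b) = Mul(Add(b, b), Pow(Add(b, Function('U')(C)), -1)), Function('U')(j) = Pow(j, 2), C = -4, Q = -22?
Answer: Rational(-131826, 29110709) ≈ -0.0045284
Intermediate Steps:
Function('Z')(b) = Mul(2, b, Pow(Add(16, b), -1)) (Function('Z')(b) = Mul(Add(b, b), Pow(Add(b, Pow(-4, 2)), -1)) = Mul(Mul(2, b), Pow(Add(b, 16), -1)) = Mul(Mul(2, b), Pow(Add(16, b), -1)) = Mul(2, b, Pow(Add(16, b), -1)))
Add(Mul(Function('F')(-156), Pow(49743, -1)), Mul(Function('Z')(Q), Pow(-5267, -1))) = Add(Mul(-156, Pow(49743, -1)), Mul(Mul(2, -22, Pow(Add(16, -22), -1)), Pow(-5267, -1))) = Add(Mul(-156, Rational(1, 49743)), Mul(Mul(2, -22, Pow(-6, -1)), Rational(-1, 5267))) = Add(Rational(-52, 16581), Mul(Mul(2, -22, Rational(-1, 6)), Rational(-1, 5267))) = Add(Rational(-52, 16581), Mul(Rational(22, 3), Rational(-1, 5267))) = Add(Rational(-52, 16581), Rational(-22, 15801)) = Rational(-131826, 29110709)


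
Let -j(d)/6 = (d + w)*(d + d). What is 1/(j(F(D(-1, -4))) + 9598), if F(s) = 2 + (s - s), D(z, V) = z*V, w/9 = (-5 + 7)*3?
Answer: 1/8254 ≈ 0.00012115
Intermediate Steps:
w = 54 (w = 9*((-5 + 7)*3) = 9*(2*3) = 9*6 = 54)
D(z, V) = V*z
F(s) = 2 (F(s) = 2 + 0 = 2)
j(d) = -12*d*(54 + d) (j(d) = -6*(d + 54)*(d + d) = -6*(54 + d)*2*d = -12*d*(54 + d))
1/(j(F(D(-1, -4))) + 9598) = 1/(-12*2*(54 + 2) + 9598) = 1/(-12*2*56 + 9598) = 1/(-1344 + 9598) = 1/8254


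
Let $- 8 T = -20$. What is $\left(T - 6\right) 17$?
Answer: $- \frac{119}{2} \approx -59.5$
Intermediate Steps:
$T = \frac{5}{2}$ ($T = \left(- \frac{1}{8}\right) \left(-20\right) = \frac{5}{2} \approx 2.5$)
$\left(T - 6\right) 17 = \left(\frac{5}{2} - 6\right) 17 = \left(- \frac{7}{2}\right) 17 = - \frac{119}{2}$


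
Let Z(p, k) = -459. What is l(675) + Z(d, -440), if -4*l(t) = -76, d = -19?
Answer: -440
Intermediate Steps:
l(t) = 19 (l(t) = -¼*(-76) = 19)
l(675) + Z(d, -440) = 19 - 459 = -440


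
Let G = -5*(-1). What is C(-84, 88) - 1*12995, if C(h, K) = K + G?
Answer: -12902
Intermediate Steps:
G = 5
C(h, K) = 5 + K (C(h, K) = K + 5 = 5 + K)
C(-84, 88) - 1*12995 = (5 + 88) - 1*12995 = 93 - 12995 = -12902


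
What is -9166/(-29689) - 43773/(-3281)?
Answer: 1329650243/97409609 ≈ 13.650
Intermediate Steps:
-9166/(-29689) - 43773/(-3281) = -9166*(-1/29689) - 43773*(-1/3281) = 9166/29689 + 43773/3281 = 1329650243/97409609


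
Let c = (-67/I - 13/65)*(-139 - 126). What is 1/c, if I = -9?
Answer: -9/17278 ≈ -0.00052089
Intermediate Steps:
c = -17278/9 (c = (-67/(-9) - 13/65)*(-139 - 126) = (-67*(-1/9) - 13*1/65)*(-265) = (67/9 - 1/5)*(-265) = (326/45)*(-265) = -17278/9 ≈ -1919.8)
1/c = 1/(-17278/9) = -9/17278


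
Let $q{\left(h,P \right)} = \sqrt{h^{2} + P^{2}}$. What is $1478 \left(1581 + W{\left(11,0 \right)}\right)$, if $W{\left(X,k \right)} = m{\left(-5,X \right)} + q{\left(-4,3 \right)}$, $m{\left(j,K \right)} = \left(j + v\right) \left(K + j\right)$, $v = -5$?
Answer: $2255428$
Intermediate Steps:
$q{\left(h,P \right)} = \sqrt{P^{2} + h^{2}}$
$m{\left(j,K \right)} = \left(-5 + j\right) \left(K + j\right)$ ($m{\left(j,K \right)} = \left(j - 5\right) \left(K + j\right) = \left(-5 + j\right) \left(K + j\right)$)
$W{\left(X,k \right)} = 55 - 10 X$ ($W{\left(X,k \right)} = \left(\left(-5\right)^{2} - 5 X - -25 + X \left(-5\right)\right) + \sqrt{3^{2} + \left(-4\right)^{2}} = \left(25 - 5 X + 25 - 5 X\right) + \sqrt{9 + 16} = \left(50 - 10 X\right) + \sqrt{25} = \left(50 - 10 X\right) + 5 = 55 - 10 X$)
$1478 \left(1581 + W{\left(11,0 \right)}\right) = 1478 \left(1581 + \left(55 - 110\right)\right) = 1478 \left(1581 - 55\right) = 1478 \cdot 1526 = 2255428$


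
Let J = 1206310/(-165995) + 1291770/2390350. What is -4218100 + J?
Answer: -33473726420181447/7935722965 ≈ -4.2181e+6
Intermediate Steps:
J = -53381514947/7935722965 (J = 1206310*(-1/165995) + 1291770*(1/2390350) = -241262/33199 + 129177/239035 = -53381514947/7935722965 ≈ -6.7267)
-4218100 + J = -4218100 - 53381514947/7935722965 = -33473726420181447/7935722965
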